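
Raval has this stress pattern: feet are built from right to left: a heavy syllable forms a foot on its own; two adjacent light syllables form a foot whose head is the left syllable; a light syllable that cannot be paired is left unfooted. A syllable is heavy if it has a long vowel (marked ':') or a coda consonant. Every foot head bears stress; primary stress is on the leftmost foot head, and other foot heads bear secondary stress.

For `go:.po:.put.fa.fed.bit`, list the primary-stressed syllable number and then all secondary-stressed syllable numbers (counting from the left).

Weights: 1 go: H, 2 po: H, 3 put H, 4 fa L, 5 fed H, 6 bit H.
Parse right to left (heavy = foot alone; LL = one foot; stranded L unfooted): (ˈgo:) (ˈpo:) (ˈput) fa (ˈfed) (ˈbit).
Foot heads: 1, 2, 3, 5, 6.
Primary stress on the leftmost head = syllable 1.
Secondary stress on 2, 3, 5, 6: ˈgo:.ˌpo:.ˌput.fa.ˌfed.ˌbit.

primary 1, secondary 2, 3, 5, 6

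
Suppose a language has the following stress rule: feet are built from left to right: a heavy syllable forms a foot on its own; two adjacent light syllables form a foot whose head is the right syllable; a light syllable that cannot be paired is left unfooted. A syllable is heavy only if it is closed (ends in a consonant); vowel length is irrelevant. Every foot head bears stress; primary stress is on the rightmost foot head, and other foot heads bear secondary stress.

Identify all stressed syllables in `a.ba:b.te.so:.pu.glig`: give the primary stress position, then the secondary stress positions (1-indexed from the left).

primary 6, secondary 2, 4

Weights: 1 a L, 2 ba:b H, 3 te L, 4 so: L, 5 pu L, 6 glig H.
Parse left to right (heavy = foot alone; LL = one foot; stranded L unfooted): a (ˈba:b) (te.ˈso:) pu (ˈglig).
Foot heads: 2, 4, 6.
Primary stress on the rightmost head = syllable 6.
Secondary stress on 2, 4: a.ˌba:b.te.ˌso:.pu.ˈglig.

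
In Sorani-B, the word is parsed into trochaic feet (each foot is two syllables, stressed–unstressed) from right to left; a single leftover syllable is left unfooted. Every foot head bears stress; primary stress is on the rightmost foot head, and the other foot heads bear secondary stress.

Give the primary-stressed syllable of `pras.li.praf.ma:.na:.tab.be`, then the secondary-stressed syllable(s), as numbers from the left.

Parse right to left into trochaic (ˈσσ) feet: pras (ˈli.praf) (ˈma:.na:) (ˈtab.be). Syllable 1 is left unfooted.
Foot heads (stressed positions): 2, 4, 6.
End Rule Rightmost: primary stress on the rightmost head = syllable 6.
Secondary stress on 2, 4: pras.ˌli.praf.ˌma:.na:.ˈtab.be.

primary 6, secondary 2, 4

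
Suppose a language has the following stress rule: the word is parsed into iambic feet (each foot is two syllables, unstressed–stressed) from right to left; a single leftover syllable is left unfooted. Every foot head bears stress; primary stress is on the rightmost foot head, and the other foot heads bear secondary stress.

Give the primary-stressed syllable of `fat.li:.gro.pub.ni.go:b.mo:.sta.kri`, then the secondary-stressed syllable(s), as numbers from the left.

primary 9, secondary 3, 5, 7

Parse right to left into iambic (σˈσ) feet: fat (li:.ˈgro) (pub.ˈni) (go:b.ˈmo:) (sta.ˈkri). Syllable 1 is left unfooted.
Foot heads (stressed positions): 3, 5, 7, 9.
End Rule Rightmost: primary stress on the rightmost head = syllable 9.
Secondary stress on 3, 5, 7: fat.li:.ˌgro.pub.ˌni.go:b.ˌmo:.sta.ˈkri.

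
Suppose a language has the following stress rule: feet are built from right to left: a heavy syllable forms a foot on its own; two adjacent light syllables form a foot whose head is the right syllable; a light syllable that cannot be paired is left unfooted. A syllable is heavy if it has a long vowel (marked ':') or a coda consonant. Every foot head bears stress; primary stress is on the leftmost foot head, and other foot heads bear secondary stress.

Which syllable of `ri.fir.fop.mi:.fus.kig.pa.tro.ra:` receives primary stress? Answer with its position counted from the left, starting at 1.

Weights: 1 ri L, 2 fir H, 3 fop H, 4 mi: H, 5 fus H, 6 kig H, 7 pa L, 8 tro L, 9 ra: H.
Parse right to left (heavy = foot alone; LL = one foot; stranded L unfooted): ri (ˈfir) (ˈfop) (ˈmi:) (ˈfus) (ˈkig) (pa.ˈtro) (ˈra:).
Foot heads: 2, 3, 4, 5, 6, 8, 9.
Primary stress on the leftmost head = syllable 2.
Primary stress: syllable 2 → ri.ˈfir.fop.mi:.fus.kig.pa.tro.ra:.

2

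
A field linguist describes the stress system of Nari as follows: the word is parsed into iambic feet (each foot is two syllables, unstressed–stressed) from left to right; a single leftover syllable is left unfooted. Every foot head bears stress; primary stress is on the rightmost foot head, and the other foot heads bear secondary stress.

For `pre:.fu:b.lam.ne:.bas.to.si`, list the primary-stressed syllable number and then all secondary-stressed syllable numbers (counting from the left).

Parse left to right into iambic (σˈσ) feet: (pre:.ˈfu:b) (lam.ˈne:) (bas.ˈto) si. Syllable 7 is left unfooted.
Foot heads (stressed positions): 2, 4, 6.
End Rule Rightmost: primary stress on the rightmost head = syllable 6.
Secondary stress on 2, 4: pre:.ˌfu:b.lam.ˌne:.bas.ˈto.si.

primary 6, secondary 2, 4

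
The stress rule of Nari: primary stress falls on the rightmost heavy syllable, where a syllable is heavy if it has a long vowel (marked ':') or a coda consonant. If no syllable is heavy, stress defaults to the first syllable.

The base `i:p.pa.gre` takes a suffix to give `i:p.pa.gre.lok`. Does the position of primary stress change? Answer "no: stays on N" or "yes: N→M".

yes: 1→4

Base `i:p.pa.gre` (3 syllables):
  Weights: 1 i:p H, 2 pa L, 3 gre L.
  Heavy syllables in the domain: 1. The rightmost is syllable 1 (i:p).
  → primary stress on syllable 1.
Suffixed `i:p.pa.gre.lok` (4 syllables):
  Weights: 1 i:p H, 2 pa L, 3 gre L, 4 lok H.
  Heavy syllables in the domain: 1, 4. The rightmost is syllable 4 (lok).
  → primary stress on syllable 4.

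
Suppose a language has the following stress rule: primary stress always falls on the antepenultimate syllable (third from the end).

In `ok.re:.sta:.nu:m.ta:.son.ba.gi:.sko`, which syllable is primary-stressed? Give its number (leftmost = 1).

7

The word has 9 syllables; the antepenultimate syllable (third from the end) is syllable 7 (ba).
Primary stress: syllable 7 → ok.re:.sta:.nu:m.ta:.son.ˈba.gi:.sko.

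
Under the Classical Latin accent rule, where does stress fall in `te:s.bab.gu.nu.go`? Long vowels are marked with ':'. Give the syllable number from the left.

Classical Latin: stress the penult if heavy (long vowel or closed), else the antepenult.
Weights: 3 gu L, 4 nu L, 5 go L.
The penult (syllable 4, nu) is light, so stress falls on the antepenult (syllable 3, gu).
Stress on syllable 3: te:s.bab.ˈgu.nu.go.

3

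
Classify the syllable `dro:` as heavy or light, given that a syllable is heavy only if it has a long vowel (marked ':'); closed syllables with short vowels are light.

`dro:`: long vowel, open (no coda). Long vowel → heavy.

heavy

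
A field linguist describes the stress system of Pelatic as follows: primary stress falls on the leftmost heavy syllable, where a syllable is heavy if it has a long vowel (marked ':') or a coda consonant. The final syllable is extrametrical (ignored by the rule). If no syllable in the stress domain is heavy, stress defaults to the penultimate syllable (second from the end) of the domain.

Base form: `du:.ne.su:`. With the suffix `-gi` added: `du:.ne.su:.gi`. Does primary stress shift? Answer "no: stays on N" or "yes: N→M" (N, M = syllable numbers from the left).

no: stays on 1

Base `du:.ne.su:` (3 syllables):
  The final syllable (3, su:) is extrametrical; the stress domain is syllables 1–2.
  Weights: 1 du: H, 2 ne L.
  Heavy syllables in the domain: 1. The leftmost is syllable 1 (du:).
  → primary stress on syllable 1.
Suffixed `du:.ne.su:.gi` (4 syllables):
  The final syllable (4, gi) is extrametrical; the stress domain is syllables 1–3.
  Weights: 1 du: H, 2 ne L, 3 su: H.
  Heavy syllables in the domain: 1, 3. The leftmost is syllable 1 (du:).
  → primary stress on syllable 1.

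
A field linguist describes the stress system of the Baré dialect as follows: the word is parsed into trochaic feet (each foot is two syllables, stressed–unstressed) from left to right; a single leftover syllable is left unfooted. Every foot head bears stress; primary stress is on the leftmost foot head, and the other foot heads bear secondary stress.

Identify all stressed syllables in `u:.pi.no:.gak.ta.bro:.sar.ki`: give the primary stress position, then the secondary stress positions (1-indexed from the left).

Parse left to right into trochaic (ˈσσ) feet: (ˈu:.pi) (ˈno:.gak) (ˈta.bro:) (ˈsar.ki).
Foot heads (stressed positions): 1, 3, 5, 7.
End Rule Leftmost: primary stress on the leftmost head = syllable 1.
Secondary stress on 3, 5, 7: ˈu:.pi.ˌno:.gak.ˌta.bro:.ˌsar.ki.

primary 1, secondary 3, 5, 7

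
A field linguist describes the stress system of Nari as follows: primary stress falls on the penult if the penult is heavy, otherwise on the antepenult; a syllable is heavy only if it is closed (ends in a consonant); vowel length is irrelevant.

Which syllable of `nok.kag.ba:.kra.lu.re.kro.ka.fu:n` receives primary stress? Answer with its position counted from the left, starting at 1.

7

Weights: 7 kro L, 8 ka L, 9 fu:n H.
The penult (syllable 8, ka) is light, so stress falls on the antepenult (syllable 7, kro).
Primary stress: syllable 7 → nok.kag.ba:.kra.lu.re.ˈkro.ka.fu:n.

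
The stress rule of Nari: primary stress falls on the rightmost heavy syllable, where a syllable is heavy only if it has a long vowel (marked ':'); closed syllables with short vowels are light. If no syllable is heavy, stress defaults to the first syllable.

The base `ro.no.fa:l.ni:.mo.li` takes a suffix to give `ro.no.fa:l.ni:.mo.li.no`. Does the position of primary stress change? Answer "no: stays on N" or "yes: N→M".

Base `ro.no.fa:l.ni:.mo.li` (6 syllables):
  Weights: 1 ro L, 2 no L, 3 fa:l H, 4 ni: H, 5 mo L, 6 li L.
  Heavy syllables in the domain: 3, 4. The rightmost is syllable 4 (ni:).
  → primary stress on syllable 4.
Suffixed `ro.no.fa:l.ni:.mo.li.no` (7 syllables):
  Weights: 1 ro L, 2 no L, 3 fa:l H, 4 ni: H, 5 mo L, 6 li L, 7 no L.
  Heavy syllables in the domain: 3, 4. The rightmost is syllable 4 (ni:).
  → primary stress on syllable 4.

no: stays on 4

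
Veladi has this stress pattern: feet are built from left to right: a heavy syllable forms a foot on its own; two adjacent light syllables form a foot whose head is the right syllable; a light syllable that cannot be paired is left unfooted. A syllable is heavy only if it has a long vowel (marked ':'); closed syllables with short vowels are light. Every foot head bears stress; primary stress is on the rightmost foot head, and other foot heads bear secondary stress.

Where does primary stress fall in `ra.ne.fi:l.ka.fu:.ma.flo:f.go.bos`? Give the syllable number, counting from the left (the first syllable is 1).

Weights: 1 ra L, 2 ne L, 3 fi:l H, 4 ka L, 5 fu: H, 6 ma L, 7 flo:f H, 8 go L, 9 bos L.
Parse left to right (heavy = foot alone; LL = one foot; stranded L unfooted): (ra.ˈne) (ˈfi:l) ka (ˈfu:) ma (ˈflo:f) (go.ˈbos).
Foot heads: 2, 3, 5, 7, 9.
Primary stress on the rightmost head = syllable 9.
Primary stress: syllable 9 → ra.ne.fi:l.ka.fu:.ma.flo:f.go.ˈbos.

9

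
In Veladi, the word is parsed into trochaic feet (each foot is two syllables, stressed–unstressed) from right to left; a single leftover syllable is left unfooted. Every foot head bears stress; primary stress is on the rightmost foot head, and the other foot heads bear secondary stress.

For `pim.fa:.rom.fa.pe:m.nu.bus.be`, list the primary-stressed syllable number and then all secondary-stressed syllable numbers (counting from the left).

primary 7, secondary 1, 3, 5

Parse right to left into trochaic (ˈσσ) feet: (ˈpim.fa:) (ˈrom.fa) (ˈpe:m.nu) (ˈbus.be).
Foot heads (stressed positions): 1, 3, 5, 7.
End Rule Rightmost: primary stress on the rightmost head = syllable 7.
Secondary stress on 1, 3, 5: ˌpim.fa:.ˌrom.fa.ˌpe:m.nu.ˈbus.be.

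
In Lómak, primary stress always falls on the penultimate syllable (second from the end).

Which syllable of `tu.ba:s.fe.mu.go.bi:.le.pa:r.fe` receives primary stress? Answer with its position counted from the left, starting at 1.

The word has 9 syllables; the penultimate syllable (second from the end) is syllable 8 (pa:r).
Primary stress: syllable 8 → tu.ba:s.fe.mu.go.bi:.le.ˈpa:r.fe.

8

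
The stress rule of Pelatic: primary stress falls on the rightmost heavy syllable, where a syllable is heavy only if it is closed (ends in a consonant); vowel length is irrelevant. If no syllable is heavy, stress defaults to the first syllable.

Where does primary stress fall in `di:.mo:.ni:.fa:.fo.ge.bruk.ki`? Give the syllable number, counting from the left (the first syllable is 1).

Weights: 1 di: L, 2 mo: L, 3 ni: L, 4 fa: L, 5 fo L, 6 ge L, 7 bruk H, 8 ki L.
Heavy syllables in the domain: 7. The rightmost is syllable 7 (bruk).
Primary stress: syllable 7 → di:.mo:.ni:.fa:.fo.ge.ˈbruk.ki.

7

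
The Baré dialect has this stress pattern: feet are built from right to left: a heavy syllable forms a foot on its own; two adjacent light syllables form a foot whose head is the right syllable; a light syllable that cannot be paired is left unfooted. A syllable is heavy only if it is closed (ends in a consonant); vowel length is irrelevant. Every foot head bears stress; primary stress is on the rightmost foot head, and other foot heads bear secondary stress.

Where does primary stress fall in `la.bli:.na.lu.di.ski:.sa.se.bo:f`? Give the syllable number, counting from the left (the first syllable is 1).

9

Weights: 1 la L, 2 bli: L, 3 na L, 4 lu L, 5 di L, 6 ski: L, 7 sa L, 8 se L, 9 bo:f H.
Parse right to left (heavy = foot alone; LL = one foot; stranded L unfooted): (la.ˈbli:) (na.ˈlu) (di.ˈski:) (sa.ˈse) (ˈbo:f).
Foot heads: 2, 4, 6, 8, 9.
Primary stress on the rightmost head = syllable 9.
Primary stress: syllable 9 → la.bli:.na.lu.di.ski:.sa.se.ˈbo:f.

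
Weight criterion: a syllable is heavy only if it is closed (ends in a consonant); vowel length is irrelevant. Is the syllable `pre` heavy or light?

light

`pre`: short vowel, open (no coda). Open (no coda) → light.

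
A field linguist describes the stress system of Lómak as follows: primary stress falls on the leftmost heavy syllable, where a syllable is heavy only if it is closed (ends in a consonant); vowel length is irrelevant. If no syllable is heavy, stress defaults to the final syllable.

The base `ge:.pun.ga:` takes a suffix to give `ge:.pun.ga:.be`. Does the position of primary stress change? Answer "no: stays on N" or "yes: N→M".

no: stays on 2

Base `ge:.pun.ga:` (3 syllables):
  Weights: 1 ge: L, 2 pun H, 3 ga: L.
  Heavy syllables in the domain: 2. The leftmost is syllable 2 (pun).
  → primary stress on syllable 2.
Suffixed `ge:.pun.ga:.be` (4 syllables):
  Weights: 1 ge: L, 2 pun H, 3 ga: L, 4 be L.
  Heavy syllables in the domain: 2. The leftmost is syllable 2 (pun).
  → primary stress on syllable 2.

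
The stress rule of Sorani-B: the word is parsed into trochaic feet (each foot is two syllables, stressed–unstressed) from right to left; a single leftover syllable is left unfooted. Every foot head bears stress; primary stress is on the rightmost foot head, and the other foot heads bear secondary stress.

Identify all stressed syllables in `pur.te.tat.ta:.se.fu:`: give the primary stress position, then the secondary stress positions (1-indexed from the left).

Parse right to left into trochaic (ˈσσ) feet: (ˈpur.te) (ˈtat.ta:) (ˈse.fu:).
Foot heads (stressed positions): 1, 3, 5.
End Rule Rightmost: primary stress on the rightmost head = syllable 5.
Secondary stress on 1, 3: ˌpur.te.ˌtat.ta:.ˈse.fu:.

primary 5, secondary 1, 3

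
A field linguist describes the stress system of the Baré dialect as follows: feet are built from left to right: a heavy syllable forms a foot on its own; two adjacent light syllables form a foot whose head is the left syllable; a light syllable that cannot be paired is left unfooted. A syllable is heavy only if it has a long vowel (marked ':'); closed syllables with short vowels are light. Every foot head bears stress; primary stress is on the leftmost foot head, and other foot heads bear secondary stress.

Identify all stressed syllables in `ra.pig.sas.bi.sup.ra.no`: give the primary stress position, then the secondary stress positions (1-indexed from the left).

Weights: 1 ra L, 2 pig L, 3 sas L, 4 bi L, 5 sup L, 6 ra L, 7 no L.
Parse left to right (heavy = foot alone; LL = one foot; stranded L unfooted): (ˈra.pig) (ˈsas.bi) (ˈsup.ra) no.
Foot heads: 1, 3, 5.
Primary stress on the leftmost head = syllable 1.
Secondary stress on 3, 5: ˈra.pig.ˌsas.bi.ˌsup.ra.no.

primary 1, secondary 3, 5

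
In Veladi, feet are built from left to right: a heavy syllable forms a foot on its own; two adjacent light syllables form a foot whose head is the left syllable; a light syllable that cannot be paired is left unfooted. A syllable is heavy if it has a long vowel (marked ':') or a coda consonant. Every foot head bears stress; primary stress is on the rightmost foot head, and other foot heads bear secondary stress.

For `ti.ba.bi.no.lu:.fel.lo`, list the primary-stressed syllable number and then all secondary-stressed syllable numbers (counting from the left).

Weights: 1 ti L, 2 ba L, 3 bi L, 4 no L, 5 lu: H, 6 fel H, 7 lo L.
Parse left to right (heavy = foot alone; LL = one foot; stranded L unfooted): (ˈti.ba) (ˈbi.no) (ˈlu:) (ˈfel) lo.
Foot heads: 1, 3, 5, 6.
Primary stress on the rightmost head = syllable 6.
Secondary stress on 1, 3, 5: ˌti.ba.ˌbi.no.ˌlu:.ˈfel.lo.

primary 6, secondary 1, 3, 5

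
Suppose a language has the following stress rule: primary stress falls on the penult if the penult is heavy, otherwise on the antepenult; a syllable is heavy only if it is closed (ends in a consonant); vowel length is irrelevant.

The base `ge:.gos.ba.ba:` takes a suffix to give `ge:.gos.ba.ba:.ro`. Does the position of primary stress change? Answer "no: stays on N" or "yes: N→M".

yes: 2→3

Base `ge:.gos.ba.ba:` (4 syllables):
  Weights: 2 gos H, 3 ba L, 4 ba: L.
  The penult (syllable 3, ba) is light, so stress falls on the antepenult (syllable 2, gos).
  → primary stress on syllable 2.
Suffixed `ge:.gos.ba.ba:.ro` (5 syllables):
  Weights: 3 ba L, 4 ba: L, 5 ro L.
  The penult (syllable 4, ba:) is light, so stress falls on the antepenult (syllable 3, ba).
  → primary stress on syllable 3.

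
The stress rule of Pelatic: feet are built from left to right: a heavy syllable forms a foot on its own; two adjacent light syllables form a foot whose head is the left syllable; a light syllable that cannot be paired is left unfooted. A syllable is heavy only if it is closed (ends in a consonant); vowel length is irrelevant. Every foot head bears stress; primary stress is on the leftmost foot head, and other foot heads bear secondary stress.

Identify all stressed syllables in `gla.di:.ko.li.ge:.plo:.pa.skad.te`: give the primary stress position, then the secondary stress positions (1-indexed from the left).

Weights: 1 gla L, 2 di: L, 3 ko L, 4 li L, 5 ge: L, 6 plo: L, 7 pa L, 8 skad H, 9 te L.
Parse left to right (heavy = foot alone; LL = one foot; stranded L unfooted): (ˈgla.di:) (ˈko.li) (ˈge:.plo:) pa (ˈskad) te.
Foot heads: 1, 3, 5, 8.
Primary stress on the leftmost head = syllable 1.
Secondary stress on 3, 5, 8: ˈgla.di:.ˌko.li.ˌge:.plo:.pa.ˌskad.te.

primary 1, secondary 3, 5, 8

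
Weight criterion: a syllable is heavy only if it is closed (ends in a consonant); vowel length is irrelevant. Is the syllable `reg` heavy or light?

`reg`: short vowel, closed (coda /g/). Closed (coda /g/) → heavy.

heavy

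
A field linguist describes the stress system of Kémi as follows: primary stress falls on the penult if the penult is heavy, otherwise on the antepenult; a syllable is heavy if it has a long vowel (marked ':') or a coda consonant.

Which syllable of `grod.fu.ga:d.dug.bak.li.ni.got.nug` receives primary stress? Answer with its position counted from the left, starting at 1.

8

Weights: 7 ni L, 8 got H, 9 nug H.
The penult (syllable 8, got) is heavy, so it takes stress.
Primary stress: syllable 8 → grod.fu.ga:d.dug.bak.li.ni.ˈgot.nug.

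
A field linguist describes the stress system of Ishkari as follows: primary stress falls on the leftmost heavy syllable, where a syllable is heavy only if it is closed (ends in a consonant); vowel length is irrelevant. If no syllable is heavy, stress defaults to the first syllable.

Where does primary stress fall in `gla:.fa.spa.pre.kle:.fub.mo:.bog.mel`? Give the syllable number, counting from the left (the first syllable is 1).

6

Weights: 1 gla: L, 2 fa L, 3 spa L, 4 pre L, 5 kle: L, 6 fub H, 7 mo: L, 8 bog H, 9 mel H.
Heavy syllables in the domain: 6, 8, 9. The leftmost is syllable 6 (fub).
Primary stress: syllable 6 → gla:.fa.spa.pre.kle:.ˈfub.mo:.bog.mel.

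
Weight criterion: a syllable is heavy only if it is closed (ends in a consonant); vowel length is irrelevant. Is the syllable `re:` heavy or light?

light

`re:`: long vowel, open (no coda). Open (no coda) → light.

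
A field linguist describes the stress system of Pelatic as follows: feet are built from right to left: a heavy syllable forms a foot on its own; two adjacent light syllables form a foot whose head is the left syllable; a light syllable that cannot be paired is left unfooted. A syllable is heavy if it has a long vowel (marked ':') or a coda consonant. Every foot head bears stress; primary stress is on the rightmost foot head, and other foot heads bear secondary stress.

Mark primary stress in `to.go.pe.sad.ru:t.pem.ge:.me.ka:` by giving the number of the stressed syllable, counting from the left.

Weights: 1 to L, 2 go L, 3 pe L, 4 sad H, 5 ru:t H, 6 pem H, 7 ge: H, 8 me L, 9 ka: H.
Parse right to left (heavy = foot alone; LL = one foot; stranded L unfooted): to (ˈgo.pe) (ˈsad) (ˈru:t) (ˈpem) (ˈge:) me (ˈka:).
Foot heads: 2, 4, 5, 6, 7, 9.
Primary stress on the rightmost head = syllable 9.
Primary stress: syllable 9 → to.go.pe.sad.ru:t.pem.ge:.me.ˈka:.

9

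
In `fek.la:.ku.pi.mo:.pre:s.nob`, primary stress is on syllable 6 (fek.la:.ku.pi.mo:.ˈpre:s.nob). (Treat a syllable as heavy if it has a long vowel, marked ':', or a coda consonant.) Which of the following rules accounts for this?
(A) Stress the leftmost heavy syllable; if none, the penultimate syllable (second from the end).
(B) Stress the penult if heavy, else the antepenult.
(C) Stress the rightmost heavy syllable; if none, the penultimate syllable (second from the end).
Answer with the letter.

B

Rule A → syllable 1 (observed: 6).
Rule B → syllable 6 ✓.
Rule C → syllable 7 (observed: 6).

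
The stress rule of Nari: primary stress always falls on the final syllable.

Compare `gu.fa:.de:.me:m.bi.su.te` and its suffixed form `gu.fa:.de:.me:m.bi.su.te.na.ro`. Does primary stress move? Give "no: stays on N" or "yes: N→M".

Base `gu.fa:.de:.me:m.bi.su.te` (7 syllables):
  The word has 7 syllables; the final syllable is syllable 7 (te).
  → primary stress on syllable 7.
Suffixed `gu.fa:.de:.me:m.bi.su.te.na.ro` (9 syllables):
  The word has 9 syllables; the final syllable is syllable 9 (ro).
  → primary stress on syllable 9.

yes: 7→9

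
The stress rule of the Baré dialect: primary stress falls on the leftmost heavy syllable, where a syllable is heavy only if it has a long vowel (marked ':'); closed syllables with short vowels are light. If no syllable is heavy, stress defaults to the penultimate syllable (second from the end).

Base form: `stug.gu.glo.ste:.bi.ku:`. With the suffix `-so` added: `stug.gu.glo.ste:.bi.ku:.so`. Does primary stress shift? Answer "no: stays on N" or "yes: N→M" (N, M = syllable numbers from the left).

no: stays on 4

Base `stug.gu.glo.ste:.bi.ku:` (6 syllables):
  Weights: 1 stug L, 2 gu L, 3 glo L, 4 ste: H, 5 bi L, 6 ku: H.
  Heavy syllables in the domain: 4, 6. The leftmost is syllable 4 (ste:).
  → primary stress on syllable 4.
Suffixed `stug.gu.glo.ste:.bi.ku:.so` (7 syllables):
  Weights: 1 stug L, 2 gu L, 3 glo L, 4 ste: H, 5 bi L, 6 ku: H, 7 so L.
  Heavy syllables in the domain: 4, 6. The leftmost is syllable 4 (ste:).
  → primary stress on syllable 4.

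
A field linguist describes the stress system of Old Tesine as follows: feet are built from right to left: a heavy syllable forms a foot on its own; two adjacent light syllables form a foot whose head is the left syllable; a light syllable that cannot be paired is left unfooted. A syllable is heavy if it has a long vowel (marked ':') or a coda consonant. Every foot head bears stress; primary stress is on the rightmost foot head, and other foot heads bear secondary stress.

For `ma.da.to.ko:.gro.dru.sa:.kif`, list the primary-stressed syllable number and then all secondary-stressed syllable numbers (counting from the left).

primary 8, secondary 2, 4, 5, 7

Weights: 1 ma L, 2 da L, 3 to L, 4 ko: H, 5 gro L, 6 dru L, 7 sa: H, 8 kif H.
Parse right to left (heavy = foot alone; LL = one foot; stranded L unfooted): ma (ˈda.to) (ˈko:) (ˈgro.dru) (ˈsa:) (ˈkif).
Foot heads: 2, 4, 5, 7, 8.
Primary stress on the rightmost head = syllable 8.
Secondary stress on 2, 4, 5, 7: ma.ˌda.to.ˌko:.ˌgro.dru.ˌsa:.ˈkif.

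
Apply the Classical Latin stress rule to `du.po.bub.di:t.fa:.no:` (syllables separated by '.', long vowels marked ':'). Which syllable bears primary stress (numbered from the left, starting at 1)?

Classical Latin: stress the penult if heavy (long vowel or closed), else the antepenult.
Weights: 4 di:t H, 5 fa: H, 6 no: H.
The penult (syllable 5, fa:) is heavy, so it takes stress.
Stress on syllable 5: du.po.bub.di:t.ˈfa:.no:.

5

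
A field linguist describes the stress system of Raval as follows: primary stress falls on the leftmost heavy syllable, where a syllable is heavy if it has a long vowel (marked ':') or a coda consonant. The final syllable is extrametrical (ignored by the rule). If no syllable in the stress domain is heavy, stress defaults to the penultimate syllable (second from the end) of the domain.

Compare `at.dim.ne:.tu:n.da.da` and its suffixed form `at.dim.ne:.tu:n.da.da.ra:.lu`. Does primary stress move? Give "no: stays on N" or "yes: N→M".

Base `at.dim.ne:.tu:n.da.da` (6 syllables):
  The final syllable (6, da) is extrametrical; the stress domain is syllables 1–5.
  Weights: 1 at H, 2 dim H, 3 ne: H, 4 tu:n H, 5 da L.
  Heavy syllables in the domain: 1, 2, 3, 4. The leftmost is syllable 1 (at).
  → primary stress on syllable 1.
Suffixed `at.dim.ne:.tu:n.da.da.ra:.lu` (8 syllables):
  The final syllable (8, lu) is extrametrical; the stress domain is syllables 1–7.
  Weights: 1 at H, 2 dim H, 3 ne: H, 4 tu:n H, 5 da L, 6 da L, 7 ra: H.
  Heavy syllables in the domain: 1, 2, 3, 4, 7. The leftmost is syllable 1 (at).
  → primary stress on syllable 1.

no: stays on 1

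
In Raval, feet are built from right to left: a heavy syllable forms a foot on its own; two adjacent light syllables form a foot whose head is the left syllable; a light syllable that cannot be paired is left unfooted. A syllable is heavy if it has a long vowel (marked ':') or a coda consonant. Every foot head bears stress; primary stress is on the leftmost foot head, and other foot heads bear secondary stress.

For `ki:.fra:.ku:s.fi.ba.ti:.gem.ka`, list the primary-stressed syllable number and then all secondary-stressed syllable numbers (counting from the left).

primary 1, secondary 2, 3, 4, 6, 7

Weights: 1 ki: H, 2 fra: H, 3 ku:s H, 4 fi L, 5 ba L, 6 ti: H, 7 gem H, 8 ka L.
Parse right to left (heavy = foot alone; LL = one foot; stranded L unfooted): (ˈki:) (ˈfra:) (ˈku:s) (ˈfi.ba) (ˈti:) (ˈgem) ka.
Foot heads: 1, 2, 3, 4, 6, 7.
Primary stress on the leftmost head = syllable 1.
Secondary stress on 2, 3, 4, 6, 7: ˈki:.ˌfra:.ˌku:s.ˌfi.ba.ˌti:.ˌgem.ka.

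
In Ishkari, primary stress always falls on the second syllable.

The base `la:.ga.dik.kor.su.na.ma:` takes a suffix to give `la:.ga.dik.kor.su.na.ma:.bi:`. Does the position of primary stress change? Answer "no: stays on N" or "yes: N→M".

no: stays on 2

Base `la:.ga.dik.kor.su.na.ma:` (7 syllables):
  The word has 7 syllables; the second syllable is syllable 2 (ga).
  → primary stress on syllable 2.
Suffixed `la:.ga.dik.kor.su.na.ma:.bi:` (8 syllables):
  The word has 8 syllables; the second syllable is syllable 2 (ga).
  → primary stress on syllable 2.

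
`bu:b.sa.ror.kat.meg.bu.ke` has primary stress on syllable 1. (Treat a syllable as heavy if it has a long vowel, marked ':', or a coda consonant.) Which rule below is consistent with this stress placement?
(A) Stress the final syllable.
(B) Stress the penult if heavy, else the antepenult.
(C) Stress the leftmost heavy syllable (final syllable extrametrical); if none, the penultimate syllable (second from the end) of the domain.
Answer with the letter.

C

Rule A → syllable 7 (observed: 1).
Rule B → syllable 5 (observed: 1).
Rule C → syllable 1 ✓.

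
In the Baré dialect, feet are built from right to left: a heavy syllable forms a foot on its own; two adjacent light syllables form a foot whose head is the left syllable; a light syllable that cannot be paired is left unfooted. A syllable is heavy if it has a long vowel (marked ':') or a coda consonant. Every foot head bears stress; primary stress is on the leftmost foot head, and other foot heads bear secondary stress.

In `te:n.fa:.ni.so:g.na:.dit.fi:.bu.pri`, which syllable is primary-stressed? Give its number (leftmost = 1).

Weights: 1 te:n H, 2 fa: H, 3 ni L, 4 so:g H, 5 na: H, 6 dit H, 7 fi: H, 8 bu L, 9 pri L.
Parse right to left (heavy = foot alone; LL = one foot; stranded L unfooted): (ˈte:n) (ˈfa:) ni (ˈso:g) (ˈna:) (ˈdit) (ˈfi:) (ˈbu.pri).
Foot heads: 1, 2, 4, 5, 6, 7, 8.
Primary stress on the leftmost head = syllable 1.
Primary stress: syllable 1 → ˈte:n.fa:.ni.so:g.na:.dit.fi:.bu.pri.

1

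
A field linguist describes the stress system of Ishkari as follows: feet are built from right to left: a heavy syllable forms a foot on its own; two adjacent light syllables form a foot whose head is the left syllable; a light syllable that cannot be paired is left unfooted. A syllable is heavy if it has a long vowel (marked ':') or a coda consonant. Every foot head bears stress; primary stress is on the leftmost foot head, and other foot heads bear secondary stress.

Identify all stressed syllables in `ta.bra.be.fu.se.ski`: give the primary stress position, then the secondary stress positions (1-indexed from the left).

Weights: 1 ta L, 2 bra L, 3 be L, 4 fu L, 5 se L, 6 ski L.
Parse right to left (heavy = foot alone; LL = one foot; stranded L unfooted): (ˈta.bra) (ˈbe.fu) (ˈse.ski).
Foot heads: 1, 3, 5.
Primary stress on the leftmost head = syllable 1.
Secondary stress on 3, 5: ˈta.bra.ˌbe.fu.ˌse.ski.

primary 1, secondary 3, 5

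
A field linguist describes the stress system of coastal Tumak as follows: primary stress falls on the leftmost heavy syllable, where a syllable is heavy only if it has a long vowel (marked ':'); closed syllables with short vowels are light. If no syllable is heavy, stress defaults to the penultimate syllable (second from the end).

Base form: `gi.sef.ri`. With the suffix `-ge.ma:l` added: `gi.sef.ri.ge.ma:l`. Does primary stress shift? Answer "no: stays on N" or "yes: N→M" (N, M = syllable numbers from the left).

Base `gi.sef.ri` (3 syllables):
  Weights: 1 gi L, 2 sef L, 3 ri L.
  No heavy syllable in the domain; default to the penultimate syllable (second from the end) = syllable 2.
  → primary stress on syllable 2.
Suffixed `gi.sef.ri.ge.ma:l` (5 syllables):
  Weights: 1 gi L, 2 sef L, 3 ri L, 4 ge L, 5 ma:l H.
  Heavy syllables in the domain: 5. The leftmost is syllable 5 (ma:l).
  → primary stress on syllable 5.

yes: 2→5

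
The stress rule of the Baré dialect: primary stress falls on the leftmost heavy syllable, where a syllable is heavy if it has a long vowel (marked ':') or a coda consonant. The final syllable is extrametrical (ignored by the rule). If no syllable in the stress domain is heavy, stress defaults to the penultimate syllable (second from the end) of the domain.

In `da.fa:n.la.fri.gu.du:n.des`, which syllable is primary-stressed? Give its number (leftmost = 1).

2

The final syllable (7, des) is extrametrical; the stress domain is syllables 1–6.
Weights: 1 da L, 2 fa:n H, 3 la L, 4 fri L, 5 gu L, 6 du:n H.
Heavy syllables in the domain: 2, 6. The leftmost is syllable 2 (fa:n).
Primary stress: syllable 2 → da.ˈfa:n.la.fri.gu.du:n.des.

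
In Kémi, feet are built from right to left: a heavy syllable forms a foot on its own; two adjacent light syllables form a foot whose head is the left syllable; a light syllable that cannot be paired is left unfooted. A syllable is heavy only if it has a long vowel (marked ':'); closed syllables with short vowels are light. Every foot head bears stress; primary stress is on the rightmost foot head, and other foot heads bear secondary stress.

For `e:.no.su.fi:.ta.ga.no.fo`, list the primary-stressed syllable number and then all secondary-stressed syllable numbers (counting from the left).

primary 7, secondary 1, 2, 4, 5

Weights: 1 e: H, 2 no L, 3 su L, 4 fi: H, 5 ta L, 6 ga L, 7 no L, 8 fo L.
Parse right to left (heavy = foot alone; LL = one foot; stranded L unfooted): (ˈe:) (ˈno.su) (ˈfi:) (ˈta.ga) (ˈno.fo).
Foot heads: 1, 2, 4, 5, 7.
Primary stress on the rightmost head = syllable 7.
Secondary stress on 1, 2, 4, 5: ˌe:.ˌno.su.ˌfi:.ˌta.ga.ˈno.fo.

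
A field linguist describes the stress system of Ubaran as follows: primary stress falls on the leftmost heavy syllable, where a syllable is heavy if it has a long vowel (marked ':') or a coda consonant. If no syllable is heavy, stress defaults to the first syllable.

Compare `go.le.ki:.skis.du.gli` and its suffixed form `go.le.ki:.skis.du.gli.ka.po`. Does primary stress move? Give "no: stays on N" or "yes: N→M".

no: stays on 3

Base `go.le.ki:.skis.du.gli` (6 syllables):
  Weights: 1 go L, 2 le L, 3 ki: H, 4 skis H, 5 du L, 6 gli L.
  Heavy syllables in the domain: 3, 4. The leftmost is syllable 3 (ki:).
  → primary stress on syllable 3.
Suffixed `go.le.ki:.skis.du.gli.ka.po` (8 syllables):
  Weights: 1 go L, 2 le L, 3 ki: H, 4 skis H, 5 du L, 6 gli L, 7 ka L, 8 po L.
  Heavy syllables in the domain: 3, 4. The leftmost is syllable 3 (ki:).
  → primary stress on syllable 3.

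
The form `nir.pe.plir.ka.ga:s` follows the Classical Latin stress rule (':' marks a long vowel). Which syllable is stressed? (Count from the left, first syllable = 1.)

3

Classical Latin: stress the penult if heavy (long vowel or closed), else the antepenult.
Weights: 3 plir H, 4 ka L, 5 ga:s H.
The penult (syllable 4, ka) is light, so stress falls on the antepenult (syllable 3, plir).
Stress on syllable 3: nir.pe.ˈplir.ka.ga:s.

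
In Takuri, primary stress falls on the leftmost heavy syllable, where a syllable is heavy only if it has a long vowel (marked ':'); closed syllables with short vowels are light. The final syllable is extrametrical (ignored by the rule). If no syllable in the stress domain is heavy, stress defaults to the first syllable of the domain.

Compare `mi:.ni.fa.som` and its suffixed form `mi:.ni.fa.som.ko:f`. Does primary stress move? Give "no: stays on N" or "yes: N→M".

no: stays on 1

Base `mi:.ni.fa.som` (4 syllables):
  The final syllable (4, som) is extrametrical; the stress domain is syllables 1–3.
  Weights: 1 mi: H, 2 ni L, 3 fa L.
  Heavy syllables in the domain: 1. The leftmost is syllable 1 (mi:).
  → primary stress on syllable 1.
Suffixed `mi:.ni.fa.som.ko:f` (5 syllables):
  The final syllable (5, ko:f) is extrametrical; the stress domain is syllables 1–4.
  Weights: 1 mi: H, 2 ni L, 3 fa L, 4 som L.
  Heavy syllables in the domain: 1. The leftmost is syllable 1 (mi:).
  → primary stress on syllable 1.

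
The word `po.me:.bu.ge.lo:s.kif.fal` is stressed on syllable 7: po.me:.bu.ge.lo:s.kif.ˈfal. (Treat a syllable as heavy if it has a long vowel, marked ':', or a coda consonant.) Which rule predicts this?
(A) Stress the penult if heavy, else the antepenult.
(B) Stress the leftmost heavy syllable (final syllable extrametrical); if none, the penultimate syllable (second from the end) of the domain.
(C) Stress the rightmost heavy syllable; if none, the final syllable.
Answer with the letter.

Rule A → syllable 6 (observed: 7).
Rule B → syllable 2 (observed: 7).
Rule C → syllable 7 ✓.

C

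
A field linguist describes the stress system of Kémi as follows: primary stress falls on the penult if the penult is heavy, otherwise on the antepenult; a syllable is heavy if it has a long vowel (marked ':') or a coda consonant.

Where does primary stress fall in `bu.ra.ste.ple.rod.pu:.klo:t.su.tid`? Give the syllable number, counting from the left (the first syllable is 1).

Weights: 7 klo:t H, 8 su L, 9 tid H.
The penult (syllable 8, su) is light, so stress falls on the antepenult (syllable 7, klo:t).
Primary stress: syllable 7 → bu.ra.ste.ple.rod.pu:.ˈklo:t.su.tid.

7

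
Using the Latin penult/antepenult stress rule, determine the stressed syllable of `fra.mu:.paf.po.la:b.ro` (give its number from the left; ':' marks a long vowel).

5

Classical Latin: stress the penult if heavy (long vowel or closed), else the antepenult.
Weights: 4 po L, 5 la:b H, 6 ro L.
The penult (syllable 5, la:b) is heavy, so it takes stress.
Stress on syllable 5: fra.mu:.paf.po.ˈla:b.ro.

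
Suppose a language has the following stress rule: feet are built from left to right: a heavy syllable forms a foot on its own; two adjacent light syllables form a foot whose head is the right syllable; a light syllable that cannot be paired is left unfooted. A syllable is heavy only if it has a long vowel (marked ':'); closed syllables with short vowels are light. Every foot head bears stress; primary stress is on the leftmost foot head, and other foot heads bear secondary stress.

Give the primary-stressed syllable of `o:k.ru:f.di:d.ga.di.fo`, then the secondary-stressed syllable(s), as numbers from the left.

primary 1, secondary 2, 3, 5

Weights: 1 o:k H, 2 ru:f H, 3 di:d H, 4 ga L, 5 di L, 6 fo L.
Parse left to right (heavy = foot alone; LL = one foot; stranded L unfooted): (ˈo:k) (ˈru:f) (ˈdi:d) (ga.ˈdi) fo.
Foot heads: 1, 2, 3, 5.
Primary stress on the leftmost head = syllable 1.
Secondary stress on 2, 3, 5: ˈo:k.ˌru:f.ˌdi:d.ga.ˌdi.fo.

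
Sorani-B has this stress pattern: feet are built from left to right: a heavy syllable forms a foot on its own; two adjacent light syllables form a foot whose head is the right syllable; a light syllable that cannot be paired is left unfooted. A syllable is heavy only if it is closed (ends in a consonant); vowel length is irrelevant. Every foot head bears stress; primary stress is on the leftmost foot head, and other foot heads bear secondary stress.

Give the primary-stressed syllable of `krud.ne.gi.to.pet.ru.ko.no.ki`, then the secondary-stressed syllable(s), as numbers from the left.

Weights: 1 krud H, 2 ne L, 3 gi L, 4 to L, 5 pet H, 6 ru L, 7 ko L, 8 no L, 9 ki L.
Parse left to right (heavy = foot alone; LL = one foot; stranded L unfooted): (ˈkrud) (ne.ˈgi) to (ˈpet) (ru.ˈko) (no.ˈki).
Foot heads: 1, 3, 5, 7, 9.
Primary stress on the leftmost head = syllable 1.
Secondary stress on 3, 5, 7, 9: ˈkrud.ne.ˌgi.to.ˌpet.ru.ˌko.no.ˌki.

primary 1, secondary 3, 5, 7, 9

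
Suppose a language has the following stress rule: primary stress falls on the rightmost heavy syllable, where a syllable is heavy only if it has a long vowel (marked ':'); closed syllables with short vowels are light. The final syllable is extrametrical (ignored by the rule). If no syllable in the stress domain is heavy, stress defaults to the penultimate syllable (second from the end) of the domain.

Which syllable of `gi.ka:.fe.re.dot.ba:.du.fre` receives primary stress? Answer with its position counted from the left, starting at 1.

The final syllable (8, fre) is extrametrical; the stress domain is syllables 1–7.
Weights: 1 gi L, 2 ka: H, 3 fe L, 4 re L, 5 dot L, 6 ba: H, 7 du L.
Heavy syllables in the domain: 2, 6. The rightmost is syllable 6 (ba:).
Primary stress: syllable 6 → gi.ka:.fe.re.dot.ˈba:.du.fre.

6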